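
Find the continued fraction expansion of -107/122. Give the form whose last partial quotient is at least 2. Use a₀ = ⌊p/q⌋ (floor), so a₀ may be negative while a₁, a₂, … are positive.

[-1; 8, 7, 2]

-107 = -1·122 + 15
122 = 8·15 + 2
15 = 7·2 + 1
2 = 2·1 + 0  (stop)
So -107/122 = [-1; 8, 7, 2].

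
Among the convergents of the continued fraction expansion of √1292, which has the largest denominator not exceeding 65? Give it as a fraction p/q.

√1292 = [35; 1, 16, 1, 70, …] (period length 4).
Convergents:
  p_0/q_0 = 35/1
  p_1/q_1 = 36/1
  p_2/q_2 = 611/17
  p_3/q_3 = 647/18
  p_4/q_4 = 45901/1277
q_3 = 18 ≤ 65 < 1277 = q_4, so the answer is 647/18.

647/18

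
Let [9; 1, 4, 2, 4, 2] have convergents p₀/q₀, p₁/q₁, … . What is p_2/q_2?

Using pₖ = aₖpₖ₋₁ + pₖ₋₂, qₖ = aₖqₖ₋₁ + qₖ₋₂ (with p₋₁=1, p₋₂=0, q₋₁=0, q₋₂=1):
  k=0: a=9, p=9, q=1
  k=1: a=1, p=10, q=1
  k=2: a=4, p=49, q=5

49/5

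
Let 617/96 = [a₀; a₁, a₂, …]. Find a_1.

617 = 6·96 + 41   →  a_0 = 6
96 = 2·41 + 14   →  a_1 = 2

2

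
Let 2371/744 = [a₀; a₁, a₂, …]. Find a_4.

2371 = 3·744 + 139   →  a_0 = 3
744 = 5·139 + 49   →  a_1 = 5
139 = 2·49 + 41   →  a_2 = 2
49 = 1·41 + 8   →  a_3 = 1
41 = 5·8 + 1   →  a_4 = 5

5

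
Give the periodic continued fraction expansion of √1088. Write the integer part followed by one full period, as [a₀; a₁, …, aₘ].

[32; 1, 64]

a₀ = ⌊√1088⌋ = 32.
With m₀=0, d₀=1 and mₖ₊₁ = dₖaₖ − mₖ, dₖ₊₁ = (n − mₖ₊₁²)/dₖ, aₖ₊₁ = ⌊(a₀+mₖ₊₁)/dₖ₊₁⌋:
  k=1: m=32, d=64, a=1
  k=2: m=32, d=1, a=64
d=1 and a=2a₀=64 at k=2, so the next step gives (m, d) = (32, 64) again — its k=1 value — and the period has length 2.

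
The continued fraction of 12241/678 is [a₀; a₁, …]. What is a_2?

3

12241 = 18·678 + 37   →  a_0 = 18
678 = 18·37 + 12   →  a_1 = 18
37 = 3·12 + 1   →  a_2 = 3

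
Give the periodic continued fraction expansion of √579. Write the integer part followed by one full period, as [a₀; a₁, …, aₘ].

[24; 16, 48]

a₀ = ⌊√579⌋ = 24.
With m₀=0, d₀=1 and mₖ₊₁ = dₖaₖ − mₖ, dₖ₊₁ = (n − mₖ₊₁²)/dₖ, aₖ₊₁ = ⌊(a₀+mₖ₊₁)/dₖ₊₁⌋:
  k=1: m=24, d=3, a=16
  k=2: m=24, d=1, a=48
d=1 and a=2a₀=48 at k=2, so the next step gives (m, d) = (24, 3) again — its k=1 value — and the period has length 2.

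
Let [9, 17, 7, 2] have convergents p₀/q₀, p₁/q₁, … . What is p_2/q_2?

Using pₖ = aₖpₖ₋₁ + pₖ₋₂, qₖ = aₖqₖ₋₁ + qₖ₋₂ (with p₋₁=1, p₋₂=0, q₋₁=0, q₋₂=1):
  k=0: a=9, p=9, q=1
  k=1: a=17, p=154, q=17
  k=2: a=7, p=1087, q=120

1087/120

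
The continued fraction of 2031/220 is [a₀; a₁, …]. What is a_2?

2031 = 9·220 + 51   →  a_0 = 9
220 = 4·51 + 16   →  a_1 = 4
51 = 3·16 + 3   →  a_2 = 3

3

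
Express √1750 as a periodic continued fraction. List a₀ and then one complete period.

a₀ = ⌊√1750⌋ = 41.
With m₀=0, d₀=1 and mₖ₊₁ = dₖaₖ − mₖ, dₖ₊₁ = (n − mₖ₊₁²)/dₖ, aₖ₊₁ = ⌊(a₀+mₖ₊₁)/dₖ₊₁⌋:
  k=1: m=41, d=69, a=1
  k=2: m=28, d=14, a=4
  k=3: m=28, d=69, a=1
  k=4: m=41, d=1, a=82
d=1 and a=2a₀=82 at k=4, so the next step gives (m, d) = (41, 69) again — its k=1 value — and the period has length 4.

[41; 1, 4, 1, 82]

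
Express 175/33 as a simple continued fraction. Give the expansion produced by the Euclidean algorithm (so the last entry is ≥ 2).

[5; 3, 3, 3]

175 = 5×33 + 10
33 = 3×10 + 3
10 = 3×3 + 1
3 = 3×1 + 0  (stop)
So 175/33 = [5; 3, 3, 3].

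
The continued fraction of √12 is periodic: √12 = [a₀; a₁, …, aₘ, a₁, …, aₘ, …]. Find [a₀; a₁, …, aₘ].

[3; 2, 6]

a₀ = ⌊√12⌋ = 3.
With m₀=0, d₀=1 and mₖ₊₁ = dₖaₖ − mₖ, dₖ₊₁ = (n − mₖ₊₁²)/dₖ, aₖ₊₁ = ⌊(a₀+mₖ₊₁)/dₖ₊₁⌋:
  k=1: m=3, d=3, a=2
  k=2: m=3, d=1, a=6
d=1 and a=2a₀=6 at k=2, so the next step gives (m, d) = (3, 3) again — its k=1 value — and the period has length 2.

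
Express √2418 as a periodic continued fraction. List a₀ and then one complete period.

[49; 5, 1, 3, 2, 3, 1, 5, 98]

a₀ = ⌊√2418⌋ = 49.
With m₀=0, d₀=1 and mₖ₊₁ = dₖaₖ − mₖ, dₖ₊₁ = (n − mₖ₊₁²)/dₖ, aₖ₊₁ = ⌊(a₀+mₖ₊₁)/dₖ₊₁⌋:
  k=1: m=49, d=17, a=5
  k=2: m=36, d=66, a=1
  k=3: m=30, d=23, a=3
  k=4: m=39, d=39, a=2
  k=5: m=39, d=23, a=3
  k=6: m=30, d=66, a=1
  k=7: m=36, d=17, a=5
  k=8: m=49, d=1, a=98
d=1 and a=2a₀=98 at k=8, so the next step gives (m, d) = (49, 17) again — its k=1 value — and the period has length 8.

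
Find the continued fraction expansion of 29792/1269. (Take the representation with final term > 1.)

29792 = 23·1269 + 605
1269 = 2·605 + 59
605 = 10·59 + 15
59 = 3·15 + 14
15 = 1·14 + 1
14 = 14·1 + 0  (stop)
So 29792/1269 = [23; 2, 10, 3, 1, 14].

[23; 2, 10, 3, 1, 14]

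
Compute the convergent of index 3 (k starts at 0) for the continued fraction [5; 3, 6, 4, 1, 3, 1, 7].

Using pₖ = aₖpₖ₋₁ + pₖ₋₂, qₖ = aₖqₖ₋₁ + qₖ₋₂ (with p₋₁=1, p₋₂=0, q₋₁=0, q₋₂=1):
  k=0: a=5, p=5, q=1
  k=1: a=3, p=16, q=3
  k=2: a=6, p=101, q=19
  k=3: a=4, p=420, q=79

420/79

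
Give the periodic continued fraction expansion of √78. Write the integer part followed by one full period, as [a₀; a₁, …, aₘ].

a₀ = ⌊√78⌋ = 8.

[8; 1, 4, 1, 16]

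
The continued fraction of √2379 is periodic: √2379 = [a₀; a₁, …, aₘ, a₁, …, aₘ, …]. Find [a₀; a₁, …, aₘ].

a₀ = ⌊√2379⌋ = 48.
With m₀=0, d₀=1 and mₖ₊₁ = dₖaₖ − mₖ, dₖ₊₁ = (n − mₖ₊₁²)/dₖ, aₖ₊₁ = ⌊(a₀+mₖ₊₁)/dₖ₊₁⌋:
  k=1: m=48, d=75, a=1
  k=2: m=27, d=22, a=3
  k=3: m=39, d=39, a=2
  k=4: m=39, d=22, a=3
  k=5: m=27, d=75, a=1
  k=6: m=48, d=1, a=96
d=1 and a=2a₀=96 at k=6, so the next step gives (m, d) = (48, 75) again — its k=1 value — and the period has length 6.

[48; 1, 3, 2, 3, 1, 96]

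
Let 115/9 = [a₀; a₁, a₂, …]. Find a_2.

115 = 12·9 + 7   →  a_0 = 12
9 = 1·7 + 2   →  a_1 = 1
7 = 3·2 + 1   →  a_2 = 3

3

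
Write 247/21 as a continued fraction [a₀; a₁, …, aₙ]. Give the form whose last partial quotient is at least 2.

247 = 11·21 + 16
21 = 1·16 + 5
16 = 3·5 + 1
5 = 5·1 + 0  (stop)
So 247/21 = [11; 1, 3, 5].

[11; 1, 3, 5]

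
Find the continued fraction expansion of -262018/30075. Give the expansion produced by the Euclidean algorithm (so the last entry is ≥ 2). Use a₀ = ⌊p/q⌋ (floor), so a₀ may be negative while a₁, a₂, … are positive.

[-9; 3, 2, 9, 7, 7, 1, 7]

-262018 = -9*30075 + 8657
30075 = 3*8657 + 4104
8657 = 2*4104 + 449
4104 = 9*449 + 63
449 = 7*63 + 8
63 = 7*8 + 7
8 = 1*7 + 1
7 = 7*1 + 0  (stop)
So -262018/30075 = [-9; 3, 2, 9, 7, 7, 1, 7].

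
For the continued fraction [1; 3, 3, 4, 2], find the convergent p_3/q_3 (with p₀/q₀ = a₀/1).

56/43

Using pₖ = aₖpₖ₋₁ + pₖ₋₂, qₖ = aₖqₖ₋₁ + qₖ₋₂ (with p₋₁=1, p₋₂=0, q₋₁=0, q₋₂=1):
  k=0: a=1, p=1, q=1
  k=1: a=3, p=4, q=3
  k=2: a=3, p=13, q=10
  k=3: a=4, p=56, q=43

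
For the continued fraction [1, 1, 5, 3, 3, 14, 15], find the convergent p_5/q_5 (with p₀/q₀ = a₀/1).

1659/901

Using pₖ = aₖpₖ₋₁ + pₖ₋₂, qₖ = aₖqₖ₋₁ + qₖ₋₂ (with p₋₁=1, p₋₂=0, q₋₁=0, q₋₂=1):
  k=0: a=1, p=1, q=1
  k=1: a=1, p=2, q=1
  k=2: a=5, p=11, q=6
  k=3: a=3, p=35, q=19
  k=4: a=3, p=116, q=63
  k=5: a=14, p=1659, q=901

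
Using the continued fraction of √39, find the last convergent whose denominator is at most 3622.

√39 = [6; 4, 12, …] (period length 2).
Convergents:
  p_0/q_0 = 6/1
  p_1/q_1 = 25/4
  p_2/q_2 = 306/49
  p_3/q_3 = 1249/200
  p_4/q_4 = 15294/2449
  p_5/q_5 = 62425/9996
q_4 = 2449 ≤ 3622 < 9996 = q_5, so the answer is 15294/2449.

15294/2449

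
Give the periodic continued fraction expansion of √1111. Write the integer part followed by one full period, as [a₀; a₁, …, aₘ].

[33; 3, 66]

a₀ = ⌊√1111⌋ = 33.
With m₀=0, d₀=1 and mₖ₊₁ = dₖaₖ − mₖ, dₖ₊₁ = (n − mₖ₊₁²)/dₖ, aₖ₊₁ = ⌊(a₀+mₖ₊₁)/dₖ₊₁⌋:
  k=1: m=33, d=22, a=3
  k=2: m=33, d=1, a=66
d=1 and a=2a₀=66 at k=2, so the next step gives (m, d) = (33, 22) again — its k=1 value — and the period has length 2.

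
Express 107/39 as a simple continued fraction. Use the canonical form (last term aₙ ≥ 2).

107 = 2×39 + 29
39 = 1×29 + 10
29 = 2×10 + 9
10 = 1×9 + 1
9 = 9×1 + 0  (stop)
So 107/39 = [2; 1, 2, 1, 9].

[2; 1, 2, 1, 9]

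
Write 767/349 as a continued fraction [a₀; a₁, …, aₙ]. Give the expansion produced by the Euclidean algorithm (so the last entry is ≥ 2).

767 = 2*349 + 69
349 = 5*69 + 4
69 = 17*4 + 1
4 = 4*1 + 0  (stop)
So 767/349 = [2; 5, 17, 4].

[2; 5, 17, 4]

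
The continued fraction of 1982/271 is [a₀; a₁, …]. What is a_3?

3

1982 = 7·271 + 85   →  a_0 = 7
271 = 3·85 + 16   →  a_1 = 3
85 = 5·16 + 5   →  a_2 = 5
16 = 3·5 + 1   →  a_3 = 3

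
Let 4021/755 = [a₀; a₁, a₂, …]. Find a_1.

3

4021 = 5·755 + 246   →  a_0 = 5
755 = 3·246 + 17   →  a_1 = 3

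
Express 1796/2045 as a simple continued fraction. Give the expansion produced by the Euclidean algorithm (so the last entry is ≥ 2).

[0; 1, 7, 4, 1, 2, 3, 5]

1796 = 0×2045 + 1796
2045 = 1×1796 + 249
1796 = 7×249 + 53
249 = 4×53 + 37
53 = 1×37 + 16
37 = 2×16 + 5
16 = 3×5 + 1
5 = 5×1 + 0  (stop)
So 1796/2045 = [0; 1, 7, 4, 1, 2, 3, 5].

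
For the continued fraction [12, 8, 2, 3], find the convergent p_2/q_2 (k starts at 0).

Using pₖ = aₖpₖ₋₁ + pₖ₋₂, qₖ = aₖqₖ₋₁ + qₖ₋₂ (with p₋₁=1, p₋₂=0, q₋₁=0, q₋₂=1):
  k=0: a=12, p=12, q=1
  k=1: a=8, p=97, q=8
  k=2: a=2, p=206, q=17

206/17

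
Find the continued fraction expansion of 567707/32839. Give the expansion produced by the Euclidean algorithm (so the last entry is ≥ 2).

567707 = 17×32839 + 9444
32839 = 3×9444 + 4507
9444 = 2×4507 + 430
4507 = 10×430 + 207
430 = 2×207 + 16
207 = 12×16 + 15
16 = 1×15 + 1
15 = 15×1 + 0  (stop)
So 567707/32839 = [17; 3, 2, 10, 2, 12, 1, 15].

[17; 3, 2, 10, 2, 12, 1, 15]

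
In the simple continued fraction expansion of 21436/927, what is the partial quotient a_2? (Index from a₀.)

21436 = 23·927 + 115   →  a_0 = 23
927 = 8·115 + 7   →  a_1 = 8
115 = 16·7 + 3   →  a_2 = 16

16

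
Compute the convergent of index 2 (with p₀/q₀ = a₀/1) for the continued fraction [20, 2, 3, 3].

Using pₖ = aₖpₖ₋₁ + pₖ₋₂, qₖ = aₖqₖ₋₁ + qₖ₋₂ (with p₋₁=1, p₋₂=0, q₋₁=0, q₋₂=1):
  k=0: a=20, p=20, q=1
  k=1: a=2, p=41, q=2
  k=2: a=3, p=143, q=7

143/7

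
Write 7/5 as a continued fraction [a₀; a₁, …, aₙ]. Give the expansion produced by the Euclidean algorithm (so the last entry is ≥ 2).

7 = 1·5 + 2
5 = 2·2 + 1
2 = 2·1 + 0  (stop)
So 7/5 = [1; 2, 2].

[1; 2, 2]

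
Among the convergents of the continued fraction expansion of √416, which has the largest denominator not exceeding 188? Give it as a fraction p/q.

√416 = [20; 2, 1, 1, 9, 1, 1, 2, 40, …] (period length 8).
Convergents:
  p_0/q_0 = 20/1
  p_1/q_1 = 41/2
  p_2/q_2 = 61/3
  p_3/q_3 = 102/5
  p_4/q_4 = 979/48
  p_5/q_5 = 1081/53
  p_6/q_6 = 2060/101
  p_7/q_7 = 5201/255
q_6 = 101 ≤ 188 < 255 = q_7, so the answer is 2060/101.

2060/101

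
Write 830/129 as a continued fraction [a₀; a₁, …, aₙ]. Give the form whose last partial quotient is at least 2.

[6; 2, 3, 3, 2, 2]

830 = 6×129 + 56
129 = 2×56 + 17
56 = 3×17 + 5
17 = 3×5 + 2
5 = 2×2 + 1
2 = 2×1 + 0  (stop)
So 830/129 = [6; 2, 3, 3, 2, 2].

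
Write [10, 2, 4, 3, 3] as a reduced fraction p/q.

Using pₖ = aₖpₖ₋₁ + pₖ₋₂ and qₖ = aₖqₖ₋₁ + qₖ₋₂:
  k=0: a=10, p=10, q=1
  k=1: a=2, p=21, q=2
  k=2: a=4, p=94, q=9
  k=3: a=3, p=303, q=29
  k=4: a=3, p=1003, q=96

1003/96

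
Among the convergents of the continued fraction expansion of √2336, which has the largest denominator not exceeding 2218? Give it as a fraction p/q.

42049/870

√2336 = [48; 3, 96, …] (period length 2).
Convergents:
  p_0/q_0 = 48/1
  p_1/q_1 = 145/3
  p_2/q_2 = 13968/289
  p_3/q_3 = 42049/870
  p_4/q_4 = 4050672/83809
q_3 = 870 ≤ 2218 < 83809 = q_4, so the answer is 42049/870.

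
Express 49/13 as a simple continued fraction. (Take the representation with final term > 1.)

49 = 3*13 + 10
13 = 1*10 + 3
10 = 3*3 + 1
3 = 3*1 + 0  (stop)
So 49/13 = [3; 1, 3, 3].

[3; 1, 3, 3]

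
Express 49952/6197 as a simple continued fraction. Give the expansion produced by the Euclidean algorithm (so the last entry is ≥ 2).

49952 = 8*6197 + 376
6197 = 16*376 + 181
376 = 2*181 + 14
181 = 12*14 + 13
14 = 1*13 + 1
13 = 13*1 + 0  (stop)
So 49952/6197 = [8; 16, 2, 12, 1, 13].

[8; 16, 2, 12, 1, 13]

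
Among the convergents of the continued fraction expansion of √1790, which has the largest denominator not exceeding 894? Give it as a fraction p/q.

18658/441

√1790 = [42; 3, 4, 8, 4, 3, 84, …] (period length 6).
Convergents:
  p_0/q_0 = 42/1
  p_1/q_1 = 127/3
  p_2/q_2 = 550/13
  p_3/q_3 = 4527/107
  p_4/q_4 = 18658/441
  p_5/q_5 = 60501/1430
q_4 = 441 ≤ 894 < 1430 = q_5, so the answer is 18658/441.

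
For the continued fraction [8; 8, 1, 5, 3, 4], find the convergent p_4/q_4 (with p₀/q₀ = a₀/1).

1363/168

Using pₖ = aₖpₖ₋₁ + pₖ₋₂, qₖ = aₖqₖ₋₁ + qₖ₋₂ (with p₋₁=1, p₋₂=0, q₋₁=0, q₋₂=1):
  k=0: a=8, p=8, q=1
  k=1: a=8, p=65, q=8
  k=2: a=1, p=73, q=9
  k=3: a=5, p=430, q=53
  k=4: a=3, p=1363, q=168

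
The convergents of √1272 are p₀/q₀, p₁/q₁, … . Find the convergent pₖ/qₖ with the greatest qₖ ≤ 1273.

22897/642

√1272 = [35; 1, 1, 1, 70, …] (period length 4).
Convergents:
  p_0/q_0 = 35/1
  p_1/q_1 = 36/1
  p_2/q_2 = 71/2
  p_3/q_3 = 107/3
  p_4/q_4 = 7561/212
  p_5/q_5 = 7668/215
  p_6/q_6 = 15229/427
  p_7/q_7 = 22897/642
  p_8/q_8 = 1618019/45367
q_7 = 642 ≤ 1273 < 45367 = q_8, so the answer is 22897/642.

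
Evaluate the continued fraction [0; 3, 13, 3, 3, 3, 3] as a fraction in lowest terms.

Fold from the inside: start with 3/1.
  3 + 1/3 = 10/3
  3 + 3/10 = 33/10
  3 + 10/33 = 109/33
  13 + 33/109 = 1450/109
  3 + 109/1450 = 4459/1450
  0 + 1450/4459 = 1450/4459

1450/4459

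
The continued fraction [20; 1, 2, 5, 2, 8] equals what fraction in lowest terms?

Using pₖ = aₖpₖ₋₁ + pₖ₋₂ and qₖ = aₖqₖ₋₁ + qₖ₋₂:
  k=0: a=20, p=20, q=1
  k=1: a=1, p=21, q=1
  k=2: a=2, p=62, q=3
  k=3: a=5, p=331, q=16
  k=4: a=2, p=724, q=35
  k=5: a=8, p=6123, q=296

6123/296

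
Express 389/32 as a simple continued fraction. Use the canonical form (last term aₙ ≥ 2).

389 = 12×32 + 5
32 = 6×5 + 2
5 = 2×2 + 1
2 = 2×1 + 0  (stop)
So 389/32 = [12; 6, 2, 2].

[12; 6, 2, 2]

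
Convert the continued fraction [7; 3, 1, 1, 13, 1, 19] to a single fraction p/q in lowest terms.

Fold from the inside: start with 19/1.
  1 + 1/19 = 20/19
  13 + 19/20 = 279/20
  1 + 20/279 = 299/279
  1 + 279/299 = 578/299
  3 + 299/578 = 2033/578
  7 + 578/2033 = 14809/2033

14809/2033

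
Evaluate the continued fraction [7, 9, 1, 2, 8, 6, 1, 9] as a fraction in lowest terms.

Fold from the inside: start with 9/1.
  1 + 1/9 = 10/9
  6 + 9/10 = 69/10
  8 + 10/69 = 562/69
  2 + 69/562 = 1193/562
  1 + 562/1193 = 1755/1193
  9 + 1193/1755 = 16988/1755
  7 + 1755/16988 = 120671/16988

120671/16988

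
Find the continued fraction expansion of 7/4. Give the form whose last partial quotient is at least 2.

[1; 1, 3]

7 = 1×4 + 3
4 = 1×3 + 1
3 = 3×1 + 0  (stop)
So 7/4 = [1; 1, 3].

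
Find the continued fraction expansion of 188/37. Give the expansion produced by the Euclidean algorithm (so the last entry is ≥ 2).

[5; 12, 3]

188 = 5·37 + 3
37 = 12·3 + 1
3 = 3·1 + 0  (stop)
So 188/37 = [5; 12, 3].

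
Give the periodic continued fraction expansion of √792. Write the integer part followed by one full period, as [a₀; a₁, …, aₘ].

a₀ = ⌊√792⌋ = 28.
With m₀=0, d₀=1 and mₖ₊₁ = dₖaₖ − mₖ, dₖ₊₁ = (n − mₖ₊₁²)/dₖ, aₖ₊₁ = ⌊(a₀+mₖ₊₁)/dₖ₊₁⌋:
  k=1: m=28, d=8, a=7
  k=2: m=28, d=1, a=56
d=1 and a=2a₀=56 at k=2, so the next step gives (m, d) = (28, 8) again — its k=1 value — and the period has length 2.

[28; 7, 56]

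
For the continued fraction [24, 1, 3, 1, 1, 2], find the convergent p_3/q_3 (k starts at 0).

Using pₖ = aₖpₖ₋₁ + pₖ₋₂, qₖ = aₖqₖ₋₁ + qₖ₋₂ (with p₋₁=1, p₋₂=0, q₋₁=0, q₋₂=1):
  k=0: a=24, p=24, q=1
  k=1: a=1, p=25, q=1
  k=2: a=3, p=99, q=4
  k=3: a=1, p=124, q=5

124/5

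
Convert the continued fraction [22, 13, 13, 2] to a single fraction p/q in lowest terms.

7793/353

Fold from the inside: start with 2/1.
  13 + 1/2 = 27/2
  13 + 2/27 = 353/27
  22 + 27/353 = 7793/353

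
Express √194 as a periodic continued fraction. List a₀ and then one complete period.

[13; 1, 12, 1, 26]

a₀ = ⌊√194⌋ = 13.
With m₀=0, d₀=1 and mₖ₊₁ = dₖaₖ − mₖ, dₖ₊₁ = (n − mₖ₊₁²)/dₖ, aₖ₊₁ = ⌊(a₀+mₖ₊₁)/dₖ₊₁⌋:
  k=1: m=13, d=25, a=1
  k=2: m=12, d=2, a=12
  k=3: m=12, d=25, a=1
  k=4: m=13, d=1, a=26
d=1 and a=2a₀=26 at k=4, so the next step gives (m, d) = (13, 25) again — its k=1 value — and the period has length 4.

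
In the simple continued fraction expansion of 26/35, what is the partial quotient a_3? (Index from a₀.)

26 = 0·35 + 26   →  a_0 = 0
35 = 1·26 + 9   →  a_1 = 1
26 = 2·9 + 8   →  a_2 = 2
9 = 1·8 + 1   →  a_3 = 1

1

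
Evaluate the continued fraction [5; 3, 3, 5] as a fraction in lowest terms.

281/53

Fold from the inside: start with 5/1.
  3 + 1/5 = 16/5
  3 + 5/16 = 53/16
  5 + 16/53 = 281/53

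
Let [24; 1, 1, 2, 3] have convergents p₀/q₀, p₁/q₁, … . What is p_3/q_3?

Using pₖ = aₖpₖ₋₁ + pₖ₋₂, qₖ = aₖqₖ₋₁ + qₖ₋₂ (with p₋₁=1, p₋₂=0, q₋₁=0, q₋₂=1):
  k=0: a=24, p=24, q=1
  k=1: a=1, p=25, q=1
  k=2: a=1, p=49, q=2
  k=3: a=2, p=123, q=5

123/5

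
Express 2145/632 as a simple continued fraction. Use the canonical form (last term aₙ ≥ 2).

2145 = 3*632 + 249
632 = 2*249 + 134
249 = 1*134 + 115
134 = 1*115 + 19
115 = 6*19 + 1
19 = 19*1 + 0  (stop)
So 2145/632 = [3; 2, 1, 1, 6, 19].

[3; 2, 1, 1, 6, 19]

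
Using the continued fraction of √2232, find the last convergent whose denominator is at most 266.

√2232 = [47; 4, 10, 4, 94, …] (period length 4).
Convergents:
  p_0/q_0 = 47/1
  p_1/q_1 = 189/4
  p_2/q_2 = 1937/41
  p_3/q_3 = 7937/168
  p_4/q_4 = 748015/15833
q_3 = 168 ≤ 266 < 15833 = q_4, so the answer is 7937/168.

7937/168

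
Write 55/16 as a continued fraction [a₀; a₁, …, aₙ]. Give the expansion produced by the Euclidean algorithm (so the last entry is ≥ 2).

[3; 2, 3, 2]

55 = 3×16 + 7
16 = 2×7 + 2
7 = 3×2 + 1
2 = 2×1 + 0  (stop)
So 55/16 = [3; 2, 3, 2].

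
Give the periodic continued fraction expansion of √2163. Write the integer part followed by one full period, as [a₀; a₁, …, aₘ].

[46; 1, 1, 30, 1, 1, 92]

a₀ = ⌊√2163⌋ = 46.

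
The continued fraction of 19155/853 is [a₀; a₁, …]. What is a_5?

1

19155 = 22·853 + 389   →  a_0 = 22
853 = 2·389 + 75   →  a_1 = 2
389 = 5·75 + 14   →  a_2 = 5
75 = 5·14 + 5   →  a_3 = 5
14 = 2·5 + 4   →  a_4 = 2
5 = 1·4 + 1   →  a_5 = 1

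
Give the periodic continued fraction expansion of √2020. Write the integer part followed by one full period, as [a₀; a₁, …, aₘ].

a₀ = ⌊√2020⌋ = 44.
With m₀=0, d₀=1 and mₖ₊₁ = dₖaₖ − mₖ, dₖ₊₁ = (n − mₖ₊₁²)/dₖ, aₖ₊₁ = ⌊(a₀+mₖ₊₁)/dₖ₊₁⌋:
  k=1: m=44, d=84, a=1
  k=2: m=40, d=5, a=16
  k=3: m=40, d=84, a=1
  k=4: m=44, d=1, a=88
d=1 and a=2a₀=88 at k=4, so the next step gives (m, d) = (44, 84) again — its k=1 value — and the period has length 4.

[44; 1, 16, 1, 88]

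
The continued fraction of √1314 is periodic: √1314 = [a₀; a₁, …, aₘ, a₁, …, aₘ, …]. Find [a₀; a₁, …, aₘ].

[36; 4, 72]

a₀ = ⌊√1314⌋ = 36.
With m₀=0, d₀=1 and mₖ₊₁ = dₖaₖ − mₖ, dₖ₊₁ = (n − mₖ₊₁²)/dₖ, aₖ₊₁ = ⌊(a₀+mₖ₊₁)/dₖ₊₁⌋:
  k=1: m=36, d=18, a=4
  k=2: m=36, d=1, a=72
d=1 and a=2a₀=72 at k=2, so the next step gives (m, d) = (36, 18) again — its k=1 value — and the period has length 2.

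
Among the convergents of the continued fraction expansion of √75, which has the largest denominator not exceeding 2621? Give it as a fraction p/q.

22508/2599

√75 = [8; 1, 1, 1, 16, …] (period length 4).
Convergents:
  p_0/q_0 = 8/1
  p_1/q_1 = 9/1
  p_2/q_2 = 17/2
  p_3/q_3 = 26/3
  p_4/q_4 = 433/50
  p_5/q_5 = 459/53
  p_6/q_6 = 892/103
  p_7/q_7 = 1351/156
  p_8/q_8 = 22508/2599
  p_9/q_9 = 23859/2755
q_8 = 2599 ≤ 2621 < 2755 = q_9, so the answer is 22508/2599.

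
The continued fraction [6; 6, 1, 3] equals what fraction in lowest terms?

Using pₖ = aₖpₖ₋₁ + pₖ₋₂ and qₖ = aₖqₖ₋₁ + qₖ₋₂:
  k=0: a=6, p=6, q=1
  k=1: a=6, p=37, q=6
  k=2: a=1, p=43, q=7
  k=3: a=3, p=166, q=27

166/27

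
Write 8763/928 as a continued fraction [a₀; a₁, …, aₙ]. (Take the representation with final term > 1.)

[9; 2, 3, 1, 7, 6, 2]

8763 = 9*928 + 411
928 = 2*411 + 106
411 = 3*106 + 93
106 = 1*93 + 13
93 = 7*13 + 2
13 = 6*2 + 1
2 = 2*1 + 0  (stop)
So 8763/928 = [9; 2, 3, 1, 7, 6, 2].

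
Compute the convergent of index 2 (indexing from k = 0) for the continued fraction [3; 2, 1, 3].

Using pₖ = aₖpₖ₋₁ + pₖ₋₂, qₖ = aₖqₖ₋₁ + qₖ₋₂ (with p₋₁=1, p₋₂=0, q₋₁=0, q₋₂=1):
  k=0: a=3, p=3, q=1
  k=1: a=2, p=7, q=2
  k=2: a=1, p=10, q=3

10/3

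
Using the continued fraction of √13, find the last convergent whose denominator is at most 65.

137/38

√13 = [3; 1, 1, 1, 1, 6, …] (period length 5).
Convergents:
  p_0/q_0 = 3/1
  p_1/q_1 = 4/1
  p_2/q_2 = 7/2
  p_3/q_3 = 11/3
  p_4/q_4 = 18/5
  p_5/q_5 = 119/33
  p_6/q_6 = 137/38
  p_7/q_7 = 256/71
q_6 = 38 ≤ 65 < 71 = q_7, so the answer is 137/38.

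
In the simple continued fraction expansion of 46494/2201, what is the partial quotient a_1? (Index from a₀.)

8

46494 = 21·2201 + 273   →  a_0 = 21
2201 = 8·273 + 17   →  a_1 = 8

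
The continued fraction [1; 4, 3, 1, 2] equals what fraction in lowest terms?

58/47

Fold from the inside: start with 2/1.
  1 + 1/2 = 3/2
  3 + 2/3 = 11/3
  4 + 3/11 = 47/11
  1 + 11/47 = 58/47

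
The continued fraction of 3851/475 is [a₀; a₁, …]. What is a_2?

3851 = 8·475 + 51   →  a_0 = 8
475 = 9·51 + 16   →  a_1 = 9
51 = 3·16 + 3   →  a_2 = 3

3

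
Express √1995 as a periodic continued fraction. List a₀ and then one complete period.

a₀ = ⌊√1995⌋ = 44.
With m₀=0, d₀=1 and mₖ₊₁ = dₖaₖ − mₖ, dₖ₊₁ = (n − mₖ₊₁²)/dₖ, aₖ₊₁ = ⌊(a₀+mₖ₊₁)/dₖ₊₁⌋:
  k=1: m=44, d=59, a=1
  k=2: m=15, d=30, a=1
  k=3: m=15, d=59, a=1
  k=4: m=44, d=1, a=88
d=1 and a=2a₀=88 at k=4, so the next step gives (m, d) = (44, 59) again — its k=1 value — and the period has length 4.

[44; 1, 1, 1, 88]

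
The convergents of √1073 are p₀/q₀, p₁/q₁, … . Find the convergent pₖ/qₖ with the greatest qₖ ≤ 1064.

34329/1048

√1073 = [32; 1, 3, 9, 9, 3, 1, 64, …] (period length 7).
Convergents:
  p_0/q_0 = 32/1
  p_1/q_1 = 33/1
  p_2/q_2 = 131/4
  p_3/q_3 = 1212/37
  p_4/q_4 = 11039/337
  p_5/q_5 = 34329/1048
  p_6/q_6 = 45368/1385
q_5 = 1048 ≤ 1064 < 1385 = q_6, so the answer is 34329/1048.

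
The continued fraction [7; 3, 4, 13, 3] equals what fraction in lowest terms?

Using pₖ = aₖpₖ₋₁ + pₖ₋₂ and qₖ = aₖqₖ₋₁ + qₖ₋₂:
  k=0: a=7, p=7, q=1
  k=1: a=3, p=22, q=3
  k=2: a=4, p=95, q=13
  k=3: a=13, p=1257, q=172
  k=4: a=3, p=3866, q=529

3866/529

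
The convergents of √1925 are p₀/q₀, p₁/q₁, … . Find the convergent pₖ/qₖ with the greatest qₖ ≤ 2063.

30844/703

√1925 = [43; 1, 6, 1, 86, …] (period length 4).
Convergents:
  p_0/q_0 = 43/1
  p_1/q_1 = 44/1
  p_2/q_2 = 307/7
  p_3/q_3 = 351/8
  p_4/q_4 = 30493/695
  p_5/q_5 = 30844/703
  p_6/q_6 = 215557/4913
q_5 = 703 ≤ 2063 < 4913 = q_6, so the answer is 30844/703.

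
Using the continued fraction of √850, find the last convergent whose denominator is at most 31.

√850 = [29; 6, 2, 6, 58, …] (period length 4).
Convergents:
  p_0/q_0 = 29/1
  p_1/q_1 = 175/6
  p_2/q_2 = 379/13
  p_3/q_3 = 2449/84
q_2 = 13 ≤ 31 < 84 = q_3, so the answer is 379/13.

379/13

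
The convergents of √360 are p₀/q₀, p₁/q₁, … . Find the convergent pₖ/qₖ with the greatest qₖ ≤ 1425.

26658/1405

√360 = [18; 1, 36, …] (period length 2).
Convergents:
  p_0/q_0 = 18/1
  p_1/q_1 = 19/1
  p_2/q_2 = 702/37
  p_3/q_3 = 721/38
  p_4/q_4 = 26658/1405
  p_5/q_5 = 27379/1443
q_4 = 1405 ≤ 1425 < 1443 = q_5, so the answer is 26658/1405.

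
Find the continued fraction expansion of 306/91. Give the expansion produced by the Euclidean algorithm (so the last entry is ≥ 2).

306 = 3*91 + 33
91 = 2*33 + 25
33 = 1*25 + 8
25 = 3*8 + 1
8 = 8*1 + 0  (stop)
So 306/91 = [3; 2, 1, 3, 8].

[3; 2, 1, 3, 8]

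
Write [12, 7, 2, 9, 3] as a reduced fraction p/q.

Using pₖ = aₖpₖ₋₁ + pₖ₋₂ and qₖ = aₖqₖ₋₁ + qₖ₋₂:
  k=0: a=12, p=12, q=1
  k=1: a=7, p=85, q=7
  k=2: a=2, p=182, q=15
  k=3: a=9, p=1723, q=142
  k=4: a=3, p=5351, q=441

5351/441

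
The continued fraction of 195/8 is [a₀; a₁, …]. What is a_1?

2

195 = 24·8 + 3   →  a_0 = 24
8 = 2·3 + 2   →  a_1 = 2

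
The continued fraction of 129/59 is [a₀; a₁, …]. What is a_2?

2

129 = 2·59 + 11   →  a_0 = 2
59 = 5·11 + 4   →  a_1 = 5
11 = 2·4 + 3   →  a_2 = 2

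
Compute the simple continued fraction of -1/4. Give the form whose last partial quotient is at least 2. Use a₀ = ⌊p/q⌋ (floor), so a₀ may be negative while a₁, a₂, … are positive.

[-1; 1, 3]

-1 = -1·4 + 3
4 = 1·3 + 1
3 = 3·1 + 0  (stop)
So -1/4 = [-1; 1, 3].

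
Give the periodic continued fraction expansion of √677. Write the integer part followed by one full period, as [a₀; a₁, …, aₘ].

a₀ = ⌊√677⌋ = 26.
With m₀=0, d₀=1 and mₖ₊₁ = dₖaₖ − mₖ, dₖ₊₁ = (n − mₖ₊₁²)/dₖ, aₖ₊₁ = ⌊(a₀+mₖ₊₁)/dₖ₊₁⌋:
  k=1: m=26, d=1, a=52
d=1 and a=2a₀=52 at k=1, so the next step gives (m, d) = (26, 1) again — its k=1 value — and the period has length 1.

[26; 52]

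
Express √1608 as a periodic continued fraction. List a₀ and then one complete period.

a₀ = ⌊√1608⌋ = 40.
With m₀=0, d₀=1 and mₖ₊₁ = dₖaₖ − mₖ, dₖ₊₁ = (n − mₖ₊₁²)/dₖ, aₖ₊₁ = ⌊(a₀+mₖ₊₁)/dₖ₊₁⌋:
  k=1: m=40, d=8, a=10
  k=2: m=40, d=1, a=80
d=1 and a=2a₀=80 at k=2, so the next step gives (m, d) = (40, 8) again — its k=1 value — and the period has length 2.

[40; 10, 80]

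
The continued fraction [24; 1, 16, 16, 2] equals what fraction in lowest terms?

14042/563

Fold from the inside: start with 2/1.
  16 + 1/2 = 33/2
  16 + 2/33 = 530/33
  1 + 33/530 = 563/530
  24 + 530/563 = 14042/563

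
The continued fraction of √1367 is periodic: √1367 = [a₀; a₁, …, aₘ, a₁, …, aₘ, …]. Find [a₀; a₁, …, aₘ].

a₀ = ⌊√1367⌋ = 36.
With m₀=0, d₀=1 and mₖ₊₁ = dₖaₖ − mₖ, dₖ₊₁ = (n − mₖ₊₁²)/dₖ, aₖ₊₁ = ⌊(a₀+mₖ₊₁)/dₖ₊₁⌋:
  k=1: m=36, d=71, a=1
  k=2: m=35, d=2, a=35
  k=3: m=35, d=71, a=1
  k=4: m=36, d=1, a=72
d=1 and a=2a₀=72 at k=4, so the next step gives (m, d) = (36, 71) again — its k=1 value — and the period has length 4.

[36; 1, 35, 1, 72]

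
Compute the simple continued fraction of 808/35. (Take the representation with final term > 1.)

[23; 11, 1, 2]

808 = 23·35 + 3
35 = 11·3 + 2
3 = 1·2 + 1
2 = 2·1 + 0  (stop)
So 808/35 = [23; 11, 1, 2].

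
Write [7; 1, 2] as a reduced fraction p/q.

Using pₖ = aₖpₖ₋₁ + pₖ₋₂ and qₖ = aₖqₖ₋₁ + qₖ₋₂:
  k=0: a=7, p=7, q=1
  k=1: a=1, p=8, q=1
  k=2: a=2, p=23, q=3

23/3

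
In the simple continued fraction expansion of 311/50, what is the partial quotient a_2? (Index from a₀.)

1

311 = 6·50 + 11   →  a_0 = 6
50 = 4·11 + 6   →  a_1 = 4
11 = 1·6 + 5   →  a_2 = 1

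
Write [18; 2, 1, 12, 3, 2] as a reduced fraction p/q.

Using pₖ = aₖpₖ₋₁ + pₖ₋₂ and qₖ = aₖqₖ₋₁ + qₖ₋₂:
  k=0: a=18, p=18, q=1
  k=1: a=2, p=37, q=2
  k=2: a=1, p=55, q=3
  k=3: a=12, p=697, q=38
  k=4: a=3, p=2146, q=117
  k=5: a=2, p=4989, q=272

4989/272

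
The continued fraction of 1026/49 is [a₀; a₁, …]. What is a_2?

15

1026 = 20·49 + 46   →  a_0 = 20
49 = 1·46 + 3   →  a_1 = 1
46 = 15·3 + 1   →  a_2 = 15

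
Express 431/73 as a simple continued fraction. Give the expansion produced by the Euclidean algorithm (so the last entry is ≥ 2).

431 = 5·73 + 66
73 = 1·66 + 7
66 = 9·7 + 3
7 = 2·3 + 1
3 = 3·1 + 0  (stop)
So 431/73 = [5; 1, 9, 2, 3].

[5; 1, 9, 2, 3]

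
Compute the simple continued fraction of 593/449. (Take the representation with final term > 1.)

[1; 3, 8, 2, 8]

593 = 1*449 + 144
449 = 3*144 + 17
144 = 8*17 + 8
17 = 2*8 + 1
8 = 8*1 + 0  (stop)
So 593/449 = [1; 3, 8, 2, 8].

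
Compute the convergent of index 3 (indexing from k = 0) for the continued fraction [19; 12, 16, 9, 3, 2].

Using pₖ = aₖpₖ₋₁ + pₖ₋₂, qₖ = aₖqₖ₋₁ + qₖ₋₂ (with p₋₁=1, p₋₂=0, q₋₁=0, q₋₂=1):
  k=0: a=19, p=19, q=1
  k=1: a=12, p=229, q=12
  k=2: a=16, p=3683, q=193
  k=3: a=9, p=33376, q=1749

33376/1749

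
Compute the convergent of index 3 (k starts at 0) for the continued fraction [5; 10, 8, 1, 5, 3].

Using pₖ = aₖpₖ₋₁ + pₖ₋₂, qₖ = aₖqₖ₋₁ + qₖ₋₂ (with p₋₁=1, p₋₂=0, q₋₁=0, q₋₂=1):
  k=0: a=5, p=5, q=1
  k=1: a=10, p=51, q=10
  k=2: a=8, p=413, q=81
  k=3: a=1, p=464, q=91

464/91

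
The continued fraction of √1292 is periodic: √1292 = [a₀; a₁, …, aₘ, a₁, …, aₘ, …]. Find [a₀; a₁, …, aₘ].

a₀ = ⌊√1292⌋ = 35.

[35; 1, 16, 1, 70]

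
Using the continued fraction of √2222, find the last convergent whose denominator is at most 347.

9899/210

√2222 = [47; 7, 4, 7, 94, …] (period length 4).
Convergents:
  p_0/q_0 = 47/1
  p_1/q_1 = 330/7
  p_2/q_2 = 1367/29
  p_3/q_3 = 9899/210
  p_4/q_4 = 931873/19769
q_3 = 210 ≤ 347 < 19769 = q_4, so the answer is 9899/210.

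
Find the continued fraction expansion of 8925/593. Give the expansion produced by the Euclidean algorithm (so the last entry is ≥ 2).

[15; 19, 1, 3, 3, 2]

8925 = 15·593 + 30
593 = 19·30 + 23
30 = 1·23 + 7
23 = 3·7 + 2
7 = 3·2 + 1
2 = 2·1 + 0  (stop)
So 8925/593 = [15; 19, 1, 3, 3, 2].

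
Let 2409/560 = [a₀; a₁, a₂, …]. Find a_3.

2409 = 4·560 + 169   →  a_0 = 4
560 = 3·169 + 53   →  a_1 = 3
169 = 3·53 + 10   →  a_2 = 3
53 = 5·10 + 3   →  a_3 = 5

5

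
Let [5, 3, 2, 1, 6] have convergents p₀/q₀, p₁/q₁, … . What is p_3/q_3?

53/10

Using pₖ = aₖpₖ₋₁ + pₖ₋₂, qₖ = aₖqₖ₋₁ + qₖ₋₂ (with p₋₁=1, p₋₂=0, q₋₁=0, q₋₂=1):
  k=0: a=5, p=5, q=1
  k=1: a=3, p=16, q=3
  k=2: a=2, p=37, q=7
  k=3: a=1, p=53, q=10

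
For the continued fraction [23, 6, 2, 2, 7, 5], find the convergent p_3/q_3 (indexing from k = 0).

741/32

Using pₖ = aₖpₖ₋₁ + pₖ₋₂, qₖ = aₖqₖ₋₁ + qₖ₋₂ (with p₋₁=1, p₋₂=0, q₋₁=0, q₋₂=1):
  k=0: a=23, p=23, q=1
  k=1: a=6, p=139, q=6
  k=2: a=2, p=301, q=13
  k=3: a=2, p=741, q=32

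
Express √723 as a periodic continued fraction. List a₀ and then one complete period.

[26; 1, 7, 1, 52]

a₀ = ⌊√723⌋ = 26.
With m₀=0, d₀=1 and mₖ₊₁ = dₖaₖ − mₖ, dₖ₊₁ = (n − mₖ₊₁²)/dₖ, aₖ₊₁ = ⌊(a₀+mₖ₊₁)/dₖ₊₁⌋:
  k=1: m=26, d=47, a=1
  k=2: m=21, d=6, a=7
  k=3: m=21, d=47, a=1
  k=4: m=26, d=1, a=52
d=1 and a=2a₀=52 at k=4, so the next step gives (m, d) = (26, 47) again — its k=1 value — and the period has length 4.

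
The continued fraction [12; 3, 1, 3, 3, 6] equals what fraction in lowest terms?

Fold from the inside: start with 6/1.
  3 + 1/6 = 19/6
  3 + 6/19 = 63/19
  1 + 19/63 = 82/63
  3 + 63/82 = 309/82
  12 + 82/309 = 3790/309

3790/309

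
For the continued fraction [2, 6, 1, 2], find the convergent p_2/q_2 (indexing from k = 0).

15/7

Using pₖ = aₖpₖ₋₁ + pₖ₋₂, qₖ = aₖqₖ₋₁ + qₖ₋₂ (with p₋₁=1, p₋₂=0, q₋₁=0, q₋₂=1):
  k=0: a=2, p=2, q=1
  k=1: a=6, p=13, q=6
  k=2: a=1, p=15, q=7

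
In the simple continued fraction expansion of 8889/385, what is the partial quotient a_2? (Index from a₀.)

3

8889 = 23·385 + 34   →  a_0 = 23
385 = 11·34 + 11   →  a_1 = 11
34 = 3·11 + 1   →  a_2 = 3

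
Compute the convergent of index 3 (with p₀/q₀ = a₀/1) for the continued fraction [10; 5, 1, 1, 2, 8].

112/11

Using pₖ = aₖpₖ₋₁ + pₖ₋₂, qₖ = aₖqₖ₋₁ + qₖ₋₂ (with p₋₁=1, p₋₂=0, q₋₁=0, q₋₂=1):
  k=0: a=10, p=10, q=1
  k=1: a=5, p=51, q=5
  k=2: a=1, p=61, q=6
  k=3: a=1, p=112, q=11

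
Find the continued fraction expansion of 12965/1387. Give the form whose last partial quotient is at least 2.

[9; 2, 1, 7, 5, 1, 9]

12965 = 9·1387 + 482
1387 = 2·482 + 423
482 = 1·423 + 59
423 = 7·59 + 10
59 = 5·10 + 9
10 = 1·9 + 1
9 = 9·1 + 0  (stop)
So 12965/1387 = [9; 2, 1, 7, 5, 1, 9].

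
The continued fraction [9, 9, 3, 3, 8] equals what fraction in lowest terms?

7031/772

Fold from the inside: start with 8/1.
  3 + 1/8 = 25/8
  3 + 8/25 = 83/25
  9 + 25/83 = 772/83
  9 + 83/772 = 7031/772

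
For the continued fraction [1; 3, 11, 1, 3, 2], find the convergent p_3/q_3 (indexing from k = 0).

Using pₖ = aₖpₖ₋₁ + pₖ₋₂, qₖ = aₖqₖ₋₁ + qₖ₋₂ (with p₋₁=1, p₋₂=0, q₋₁=0, q₋₂=1):
  k=0: a=1, p=1, q=1
  k=1: a=3, p=4, q=3
  k=2: a=11, p=45, q=34
  k=3: a=1, p=49, q=37

49/37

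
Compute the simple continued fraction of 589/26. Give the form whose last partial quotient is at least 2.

589 = 22×26 + 17
26 = 1×17 + 9
17 = 1×9 + 8
9 = 1×8 + 1
8 = 8×1 + 0  (stop)
So 589/26 = [22; 1, 1, 1, 8].

[22; 1, 1, 1, 8]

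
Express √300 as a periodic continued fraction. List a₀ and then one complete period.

[17; 3, 8, 3, 34]

a₀ = ⌊√300⌋ = 17.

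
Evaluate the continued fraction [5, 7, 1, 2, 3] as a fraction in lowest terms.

395/77

Using pₖ = aₖpₖ₋₁ + pₖ₋₂ and qₖ = aₖqₖ₋₁ + qₖ₋₂:
  k=0: a=5, p=5, q=1
  k=1: a=7, p=36, q=7
  k=2: a=1, p=41, q=8
  k=3: a=2, p=118, q=23
  k=4: a=3, p=395, q=77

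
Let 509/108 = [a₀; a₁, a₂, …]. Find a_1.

509 = 4·108 + 77   →  a_0 = 4
108 = 1·77 + 31   →  a_1 = 1

1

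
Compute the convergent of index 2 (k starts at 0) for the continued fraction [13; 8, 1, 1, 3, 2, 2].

Using pₖ = aₖpₖ₋₁ + pₖ₋₂, qₖ = aₖqₖ₋₁ + qₖ₋₂ (with p₋₁=1, p₋₂=0, q₋₁=0, q₋₂=1):
  k=0: a=13, p=13, q=1
  k=1: a=8, p=105, q=8
  k=2: a=1, p=118, q=9

118/9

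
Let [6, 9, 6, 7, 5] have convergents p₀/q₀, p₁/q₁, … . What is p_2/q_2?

336/55

Using pₖ = aₖpₖ₋₁ + pₖ₋₂, qₖ = aₖqₖ₋₁ + qₖ₋₂ (with p₋₁=1, p₋₂=0, q₋₁=0, q₋₂=1):
  k=0: a=6, p=6, q=1
  k=1: a=9, p=55, q=9
  k=2: a=6, p=336, q=55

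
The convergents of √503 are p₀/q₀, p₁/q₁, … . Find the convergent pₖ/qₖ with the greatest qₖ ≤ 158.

3409/152

√503 = [22; 2, 2, 1, 21, 1, 2, 2, 44, …] (period length 8).
Convergents:
  p_0/q_0 = 22/1
  p_1/q_1 = 45/2
  p_2/q_2 = 112/5
  p_3/q_3 = 157/7
  p_4/q_4 = 3409/152
  p_5/q_5 = 3566/159
q_4 = 152 ≤ 158 < 159 = q_5, so the answer is 3409/152.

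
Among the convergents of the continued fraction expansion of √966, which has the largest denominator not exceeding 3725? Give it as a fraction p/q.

√966 = [31; 12, 2, 2, 2, 12, 62, …] (period length 6).
Convergents:
  p_0/q_0 = 31/1
  p_1/q_1 = 373/12
  p_2/q_2 = 777/25
  p_3/q_3 = 1927/62
  p_4/q_4 = 4631/149
  p_5/q_5 = 57499/1850
  p_6/q_6 = 3569569/114849
q_5 = 1850 ≤ 3725 < 114849 = q_6, so the answer is 57499/1850.

57499/1850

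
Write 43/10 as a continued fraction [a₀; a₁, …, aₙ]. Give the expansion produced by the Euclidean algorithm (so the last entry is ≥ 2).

[4; 3, 3]

43 = 4×10 + 3
10 = 3×3 + 1
3 = 3×1 + 0  (stop)
So 43/10 = [4; 3, 3].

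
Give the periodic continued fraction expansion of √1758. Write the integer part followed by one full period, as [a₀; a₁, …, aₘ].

[41; 1, 12, 1, 82]

a₀ = ⌊√1758⌋ = 41.
With m₀=0, d₀=1 and mₖ₊₁ = dₖaₖ − mₖ, dₖ₊₁ = (n − mₖ₊₁²)/dₖ, aₖ₊₁ = ⌊(a₀+mₖ₊₁)/dₖ₊₁⌋:
  k=1: m=41, d=77, a=1
  k=2: m=36, d=6, a=12
  k=3: m=36, d=77, a=1
  k=4: m=41, d=1, a=82
d=1 and a=2a₀=82 at k=4, so the next step gives (m, d) = (41, 77) again — its k=1 value — and the period has length 4.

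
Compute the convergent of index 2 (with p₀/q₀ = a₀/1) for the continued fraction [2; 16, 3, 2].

101/49

Using pₖ = aₖpₖ₋₁ + pₖ₋₂, qₖ = aₖqₖ₋₁ + qₖ₋₂ (with p₋₁=1, p₋₂=0, q₋₁=0, q₋₂=1):
  k=0: a=2, p=2, q=1
  k=1: a=16, p=33, q=16
  k=2: a=3, p=101, q=49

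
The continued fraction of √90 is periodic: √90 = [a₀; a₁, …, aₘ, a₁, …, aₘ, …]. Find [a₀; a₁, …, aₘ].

a₀ = ⌊√90⌋ = 9.

[9; 2, 18]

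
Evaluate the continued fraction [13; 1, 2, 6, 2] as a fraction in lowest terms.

561/41

Fold from the inside: start with 2/1.
  6 + 1/2 = 13/2
  2 + 2/13 = 28/13
  1 + 13/28 = 41/28
  13 + 28/41 = 561/41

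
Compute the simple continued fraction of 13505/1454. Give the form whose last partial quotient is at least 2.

[9; 3, 2, 7, 1, 7, 3]

13505 = 9×1454 + 419
1454 = 3×419 + 197
419 = 2×197 + 25
197 = 7×25 + 22
25 = 1×22 + 3
22 = 7×3 + 1
3 = 3×1 + 0  (stop)
So 13505/1454 = [9; 3, 2, 7, 1, 7, 3].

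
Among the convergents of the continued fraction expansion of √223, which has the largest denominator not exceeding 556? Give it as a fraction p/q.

√223 = [14; 1, 13, 1, 28, …] (period length 4).
Convergents:
  p_0/q_0 = 14/1
  p_1/q_1 = 15/1
  p_2/q_2 = 209/14
  p_3/q_3 = 224/15
  p_4/q_4 = 6481/434
  p_5/q_5 = 6705/449
  p_6/q_6 = 93646/6271
q_5 = 449 ≤ 556 < 6271 = q_6, so the answer is 6705/449.

6705/449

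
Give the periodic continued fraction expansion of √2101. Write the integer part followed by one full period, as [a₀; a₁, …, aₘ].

a₀ = ⌊√2101⌋ = 45.
With m₀=0, d₀=1 and mₖ₊₁ = dₖaₖ − mₖ, dₖ₊₁ = (n − mₖ₊₁²)/dₖ, aₖ₊₁ = ⌊(a₀+mₖ₊₁)/dₖ₊₁⌋:
  k=1: m=45, d=76, a=1
  k=2: m=31, d=15, a=5
  k=3: m=44, d=11, a=8
  k=4: m=44, d=15, a=5
  k=5: m=31, d=76, a=1
  k=6: m=45, d=1, a=90
d=1 and a=2a₀=90 at k=6, so the next step gives (m, d) = (45, 76) again — its k=1 value — and the period has length 6.

[45; 1, 5, 8, 5, 1, 90]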